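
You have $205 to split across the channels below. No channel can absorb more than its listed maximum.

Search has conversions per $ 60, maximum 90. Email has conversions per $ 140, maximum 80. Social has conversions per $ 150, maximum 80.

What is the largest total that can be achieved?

25900

Rank by conversions per $: Social 150 > Email 140 > Search 60.
Social: +80 to 80 (cap) — 125 left.
Give Email 80 to hit its cap of 80 — 45 left.
Search has room for 90 but only 45 remain, so it gets 45.
Total = 60×45 + 140×80 + 150×80 = 25900.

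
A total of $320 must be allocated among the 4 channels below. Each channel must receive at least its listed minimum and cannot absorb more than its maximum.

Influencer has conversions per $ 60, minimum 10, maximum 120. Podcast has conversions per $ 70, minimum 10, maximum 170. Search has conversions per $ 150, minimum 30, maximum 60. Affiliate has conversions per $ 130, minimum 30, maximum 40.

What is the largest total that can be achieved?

29100

Meeting every minimum uses 10+10+30+30 = 80 $, leaving 240.
Rank by conversions per $: Search 150 > Affiliate 130 > Podcast 70 > Influencer 60.
Search takes 30 more to reach its cap of 60 — 210 left.
Give Affiliate 10 more to hit its cap of 40 — 200 left.
Give Podcast 160 more to hit its cap of 170 — 40 left.
Influencer has room for 110 more but only 40 remain, so it gets 50.
Total = 60×50 + 70×170 + 150×60 + 130×40 = 29100.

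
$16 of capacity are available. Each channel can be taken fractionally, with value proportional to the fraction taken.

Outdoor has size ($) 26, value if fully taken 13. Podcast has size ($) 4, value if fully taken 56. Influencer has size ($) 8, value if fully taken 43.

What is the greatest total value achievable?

101

Best value per unit of size first: Podcast 56/4≈14, Influencer 43/8≈5.38, Outdoor 13/26≈0.5.
Take all of Podcast (4 $, value 56) → 12 $ left.
Take all of Influencer (8 $, value 43) → 4 $ left.
Only 4 $ remain; take 4/26 of Outdoor for value 13×4/26 = 2.
Total value = 101.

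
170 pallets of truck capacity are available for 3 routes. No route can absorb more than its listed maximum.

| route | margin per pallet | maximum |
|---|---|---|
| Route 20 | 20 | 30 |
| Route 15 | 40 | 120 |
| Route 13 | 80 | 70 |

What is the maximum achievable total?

9600

Order the routes by margin per pallet: Route 13 80 > Route 15 40 > Route 20 20.
Give Route 13 70 to hit its cap of 70 ; 100 left.
Route 15: +100 (room for 120) → 100. Pool exhausted.
Total = 40×100 + 80×70 = 9600.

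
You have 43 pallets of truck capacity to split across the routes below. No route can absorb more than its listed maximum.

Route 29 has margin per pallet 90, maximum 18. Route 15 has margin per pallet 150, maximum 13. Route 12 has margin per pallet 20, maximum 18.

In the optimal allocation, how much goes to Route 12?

Highest margin per pallet first: Route 15 150 > Route 29 90 > Route 12 20.
Route 15 takes 13 to reach its cap of 13 → 30 left.
Route 29: +18 to 18 (cap) → 12 left.
Only 12 left; Route 12 takes them to reach 12.

12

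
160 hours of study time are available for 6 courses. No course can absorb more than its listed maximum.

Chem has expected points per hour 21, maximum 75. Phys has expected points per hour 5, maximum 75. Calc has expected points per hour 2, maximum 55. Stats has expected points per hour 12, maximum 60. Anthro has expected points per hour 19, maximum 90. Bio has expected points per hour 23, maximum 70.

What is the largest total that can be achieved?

3470

Order the courses by expected points per hour: Bio 23 > Chem 21 > Anthro 19 > Stats 12 > Phys 5 > Calc 2.
Bio: +70 to 70 (cap) ; 90 left.
Chem: +75 to 75 (cap) ; 15 left.
Anthro has room for 90 but only 15 remain, so it gets 15.
Total = 21×75 + 19×15 + 23×70 = 3470.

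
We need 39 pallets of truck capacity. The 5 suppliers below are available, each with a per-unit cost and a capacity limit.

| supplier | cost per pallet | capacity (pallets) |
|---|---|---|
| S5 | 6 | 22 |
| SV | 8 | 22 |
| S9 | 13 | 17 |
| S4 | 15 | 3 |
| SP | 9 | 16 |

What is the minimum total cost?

Fill from the cheapest supplier first.
Take 22 from S5 at 6 ; need 17 more.
SV (8): take the remaining 17 ; done.
SP, S9, S4: unused.
Cost = 22×6 + 17×8 = 268.

268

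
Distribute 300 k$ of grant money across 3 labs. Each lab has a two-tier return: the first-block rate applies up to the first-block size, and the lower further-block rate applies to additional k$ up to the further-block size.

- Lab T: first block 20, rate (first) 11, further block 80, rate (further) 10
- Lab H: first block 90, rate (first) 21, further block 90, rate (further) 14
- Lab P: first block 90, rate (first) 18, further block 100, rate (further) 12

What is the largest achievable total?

Rank every tier by rate: Lab H/T1 21 > Lab P/T1 18 > Lab H/T2 14 > Lab P/T2 12 > Lab T/T1 11 > Lab T/T2 10.
Fill Lab H T1 block (90 at 21) → 210 left.
Lab P/T1 (18): +90 → 120 left.
Lab H T2 at 14: fill all 90 → 30 left.
Lab P/T2: +30 of 100 at 12; pool empty.
Total = 21×90 + 18×90 + 14×90 + 12×30 = 5130.

5130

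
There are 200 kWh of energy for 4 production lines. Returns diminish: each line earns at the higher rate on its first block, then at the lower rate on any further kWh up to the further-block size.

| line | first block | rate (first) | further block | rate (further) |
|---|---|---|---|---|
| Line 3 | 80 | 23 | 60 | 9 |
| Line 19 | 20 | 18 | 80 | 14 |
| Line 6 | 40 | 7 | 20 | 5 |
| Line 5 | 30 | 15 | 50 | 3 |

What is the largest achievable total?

Treat each block as its own option and order by rate: Line 3/T1 23 > Line 19/T1 18 > Line 5/T1 15 > Line 19/T2 14 > Line 3/T2 9 > Line 6/T1 7 > Line 6/T2 5 > Line 5/T2 3.
Line 3 T1 at 23: fill all 80 ; 120 left.
Fill Line 19 T1 block (20 at 18) ; 100 left.
Fill Line 5 T1 block (30 at 15) ; 70 left.
Line 19 T2 at 14: only 70 left, fill 70.
Total = 23×80 + 18×20 + 15×30 + 14×70 = 3630.

3630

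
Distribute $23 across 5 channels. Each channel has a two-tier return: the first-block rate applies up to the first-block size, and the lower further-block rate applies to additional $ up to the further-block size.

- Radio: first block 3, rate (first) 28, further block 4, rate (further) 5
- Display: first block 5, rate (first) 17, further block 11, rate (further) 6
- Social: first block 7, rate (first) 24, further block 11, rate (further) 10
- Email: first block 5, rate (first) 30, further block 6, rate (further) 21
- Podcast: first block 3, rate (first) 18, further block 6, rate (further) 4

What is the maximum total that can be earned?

Treat each block as its own option and order by rate: Email/tier1 30 > Radio/tier1 28 > Social/tier1 24 > Email/tier2 21 > Podcast/tier1 18 > Display/tier1 17 > Social/tier2 10 > Display/tier2 6 > Radio/tier2 5 > Podcast/tier2 4.
Email/tier1 (30): +5 ; 18 left.
Radio tier1 at 28: fill all 3 ; 15 left.
Social/tier1 (24): +7 ; 8 left.
Fill Email tier2 block (6 at 21) ; 2 left.
Podcast tier1 at 18: only 2 left, fill 2.
Total = 30×5 + 28×3 + 24×7 + 21×6 + 18×2 = 564.

564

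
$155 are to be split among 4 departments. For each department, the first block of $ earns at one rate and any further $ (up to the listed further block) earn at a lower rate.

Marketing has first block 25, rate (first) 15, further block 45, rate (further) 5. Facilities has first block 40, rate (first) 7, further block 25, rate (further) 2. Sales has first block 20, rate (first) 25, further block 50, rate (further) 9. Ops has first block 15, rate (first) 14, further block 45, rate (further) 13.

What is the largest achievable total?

Treat each block as its own option and order by rate: Sales/first 25 > Marketing/first 15 > Ops/first 14 > Ops/second 13 > Sales/second 9 > Facilities/first 7 > Marketing/second 5 > Facilities/second 2.
Sales first at 25: fill all 20 — 135 left.
Marketing first at 15: fill all 25 — 110 left.
Ops first at 14: fill all 15 — 95 left.
Fill Ops second block (45 at 13) — 50 left.
Sales/second (9): +50 — 0 left.
Total = 25×20 + 15×25 + 14×15 + 13×45 + 9×50 = 2120.

2120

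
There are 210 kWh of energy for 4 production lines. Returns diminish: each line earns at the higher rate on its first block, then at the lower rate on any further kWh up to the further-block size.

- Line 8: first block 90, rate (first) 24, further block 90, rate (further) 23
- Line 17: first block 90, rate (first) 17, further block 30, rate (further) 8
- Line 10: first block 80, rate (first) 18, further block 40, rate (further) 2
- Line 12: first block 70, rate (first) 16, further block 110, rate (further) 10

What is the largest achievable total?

4770

Treat each block as its own option and order by rate: Line 8/tier1 24 > Line 8/tier2 23 > Line 10/tier1 18 > Line 17/tier1 17 > Line 12/tier1 16 > Line 12/tier2 10 > Line 17/tier2 8 > Line 10/tier2 2.
Fill Line 8 tier1 block (90 at 24) → 120 left.
Fill Line 8 tier2 block (90 at 23) → 30 left.
30 remain; put them into Line 10 tier1 at 18.
Total = 24×90 + 23×90 + 18×30 = 4770.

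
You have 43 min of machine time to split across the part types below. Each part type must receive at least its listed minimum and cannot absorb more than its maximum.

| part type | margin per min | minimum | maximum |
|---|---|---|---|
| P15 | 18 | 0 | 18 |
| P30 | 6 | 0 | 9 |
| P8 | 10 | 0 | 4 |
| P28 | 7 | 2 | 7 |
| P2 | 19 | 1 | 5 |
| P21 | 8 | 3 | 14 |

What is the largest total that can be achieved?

Meeting every minimum uses 0+0+0+2+1+3 = 6 min, leaving 37.
Order the part types by margin per min: P2 19 > P15 18 > P8 10 > P21 8 > P28 7 > P30 6.
P2: +4 to 5 (cap) → 33 left.
Give P15 18 more to hit its cap of 18 → 15 left.
P8: +4 to 4 (cap) → 11 left.
P21: +11 to 14 (cap) → 0 left.
Total = 18×18 + 10×4 + 7×2 + 19×5 + 8×14 = 585.

585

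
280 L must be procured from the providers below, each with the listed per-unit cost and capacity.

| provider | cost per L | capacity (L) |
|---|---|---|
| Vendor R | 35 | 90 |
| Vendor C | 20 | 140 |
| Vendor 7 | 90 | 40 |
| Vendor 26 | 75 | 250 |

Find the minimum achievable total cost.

9700

Cheapest first:
Vendor C at 20: take all 140 L ; 140 still needed.
Vendor R (35): use full 90 ; 50 L to go.
Vendor 26 at 75: take 50 of its 250 ; requirement met.
Vendor 7: unused.
Cost = 140×20 + 90×35 + 50×75 = 9700.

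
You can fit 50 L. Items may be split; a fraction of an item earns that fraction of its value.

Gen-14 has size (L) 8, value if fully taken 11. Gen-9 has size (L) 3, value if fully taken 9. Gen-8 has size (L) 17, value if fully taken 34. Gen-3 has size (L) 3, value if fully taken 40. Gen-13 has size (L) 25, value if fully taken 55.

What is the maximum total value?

140.75

Best value per unit of size first: Gen-3 40/3≈13.3, Gen-9 9/3≈3, Gen-13 55/25≈2.2, Gen-8 34/17≈2, Gen-14 11/8≈1.38.
Take all of Gen-3 (3 L, value 40) ; 47 L left.
Take all of Gen-9 (3 L, value 9) ; 44 L left.
All 25 L of Gen-13 fit (value 55) ; 19 remain.
All 17 L of Gen-8 fit (value 34) ; 2 remain.
Only 2 L remain; take 2/8 of Gen-14 for value 11×2/8 = 2.75.
Total value = 140.75.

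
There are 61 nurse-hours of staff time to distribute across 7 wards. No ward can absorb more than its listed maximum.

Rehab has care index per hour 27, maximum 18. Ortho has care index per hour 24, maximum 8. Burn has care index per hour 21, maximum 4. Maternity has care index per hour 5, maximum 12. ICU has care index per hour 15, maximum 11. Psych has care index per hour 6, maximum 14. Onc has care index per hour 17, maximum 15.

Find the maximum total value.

1212

Rank by care index per hour: Rehab 27 > Ortho 24 > Burn 21 > Onc 17 > ICU 15 > Psych 6 > Maternity 5.
Give Rehab 18 to hit its cap of 18 → 43 left.
Ortho: +8 to 8 (cap) → 35 left.
Give Burn 4 to hit its cap of 4 → 31 left.
Onc: +15 to 15 (cap) → 16 left.
ICU takes 11 to reach its cap of 11 → 5 left.
Psych has room for 14 but only 5 remain, so it gets 5.
Total = 27×18 + 24×8 + 21×4 + 15×11 + 6×5 + 17×15 = 1212.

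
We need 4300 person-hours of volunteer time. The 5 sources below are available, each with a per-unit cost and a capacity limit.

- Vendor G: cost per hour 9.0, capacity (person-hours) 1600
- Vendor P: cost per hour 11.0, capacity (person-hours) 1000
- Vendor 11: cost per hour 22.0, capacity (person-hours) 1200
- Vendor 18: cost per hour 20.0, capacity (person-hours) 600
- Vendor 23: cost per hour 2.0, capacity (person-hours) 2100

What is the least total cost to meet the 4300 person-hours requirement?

25200

Cheapest first:
Take 2100 from Vendor 23 at 2.0 — need 2200 more.
Vendor G at 9.0: take all 1600 person-hours — 600 still needed.
Take 600 from Vendor P at 11.0 to finish.
Vendor 18, Vendor 11: unused.
Cost = 2100×2.0 + 1600×9.0 + 600×11.0 = 25200.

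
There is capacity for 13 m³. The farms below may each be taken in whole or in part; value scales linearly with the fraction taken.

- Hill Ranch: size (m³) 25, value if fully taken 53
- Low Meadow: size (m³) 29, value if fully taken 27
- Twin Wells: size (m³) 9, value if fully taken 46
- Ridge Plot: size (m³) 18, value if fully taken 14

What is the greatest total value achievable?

Best value per unit of size first: Twin Wells 46/9≈5.11, Hill Ranch 53/25≈2.12, Low Meadow 27/29≈0.931, Ridge Plot 14/18≈0.778.
All 9 m³ of Twin Wells fit (value 46) — 4 remain.
4 m³ left: a 4/25 share of Hill Ranch gives 53×4/25 = 8.48.
Total value = 54.48.

54.48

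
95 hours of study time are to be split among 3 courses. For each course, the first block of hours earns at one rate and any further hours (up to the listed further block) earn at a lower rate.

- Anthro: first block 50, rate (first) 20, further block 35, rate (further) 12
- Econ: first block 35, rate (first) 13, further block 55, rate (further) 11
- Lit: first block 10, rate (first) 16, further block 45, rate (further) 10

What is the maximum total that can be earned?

1615

Order all 6 blocks by rate: Anthro/first 20 > Lit/first 16 > Econ/first 13 > Anthro/second 12 > Econ/second 11 > Lit/second 10.
Anthro first at 20: fill all 50 ; 45 left.
Lit/first (16): +10 ; 35 left.
Econ first at 13: fill all 35 ; 0 left.
Total = 20×50 + 16×10 + 13×35 = 1615.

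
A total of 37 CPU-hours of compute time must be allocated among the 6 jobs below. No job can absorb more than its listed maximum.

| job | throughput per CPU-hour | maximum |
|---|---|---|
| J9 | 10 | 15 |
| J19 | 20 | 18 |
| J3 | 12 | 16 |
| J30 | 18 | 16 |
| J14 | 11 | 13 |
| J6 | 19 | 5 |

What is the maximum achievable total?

707

Highest throughput per CPU-hour first: J19 20 > J6 19 > J30 18 > J3 12 > J14 11 > J9 10.
J19 takes 18 to reach its cap of 18 — 19 left.
Give J6 5 to hit its cap of 5 — 14 left.
Only 14 left; J30 takes them to reach 14.
Total = 20×18 + 18×14 + 19×5 = 707.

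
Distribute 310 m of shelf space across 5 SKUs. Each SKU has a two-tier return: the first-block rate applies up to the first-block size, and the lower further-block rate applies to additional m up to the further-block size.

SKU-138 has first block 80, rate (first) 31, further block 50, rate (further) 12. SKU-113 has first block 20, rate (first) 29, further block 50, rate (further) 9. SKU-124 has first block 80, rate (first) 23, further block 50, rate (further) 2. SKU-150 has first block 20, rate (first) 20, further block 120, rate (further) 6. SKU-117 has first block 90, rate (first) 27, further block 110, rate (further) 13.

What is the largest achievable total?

Order all 10 blocks by rate: SKU-138/T1 31 > SKU-113/T1 29 > SKU-117/T1 27 > SKU-124/T1 23 > SKU-150/T1 20 > SKU-117/T2 13 > SKU-138/T2 12 > SKU-113/T2 9 > SKU-150/T2 6 > SKU-124/T2 2.
Fill SKU-138 T1 block (80 at 31) → 230 left.
Fill SKU-113 T1 block (20 at 29) → 210 left.
SKU-117 T1 at 27: fill all 90 → 120 left.
SKU-124/T1 (23): +80 → 40 left.
Fill SKU-150 T1 block (20 at 20) → 20 left.
SKU-117 T2 at 13: only 20 left, fill 20.
Total = 31×80 + 29×20 + 27×90 + 23×80 + 20×20 + 13×20 = 7990.

7990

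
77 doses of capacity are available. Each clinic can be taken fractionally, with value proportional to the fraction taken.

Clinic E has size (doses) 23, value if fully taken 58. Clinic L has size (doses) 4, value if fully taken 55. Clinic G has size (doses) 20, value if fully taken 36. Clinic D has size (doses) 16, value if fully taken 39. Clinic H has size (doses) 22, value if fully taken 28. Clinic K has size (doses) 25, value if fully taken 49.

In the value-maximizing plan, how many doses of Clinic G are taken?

Rank by value-to-size ratio: Clinic L 55/4≈13.8, Clinic E 58/23≈2.52, Clinic D 39/16≈2.44, Clinic K 49/25≈1.96, Clinic G 36/20≈1.8, Clinic H 28/22≈1.27.
All 4 doses of Clinic L fit (value 55) ; 73 remain.
All 23 doses of Clinic E fit (value 58) ; 50 remain.
Take all of Clinic D (16 doses, value 39) ; 34 doses left.
Take all of Clinic K (25 doses, value 49) ; 9 doses left.
Fill the last 9 doses with part of Clinic G: 9/20 of it earns 16.2.

9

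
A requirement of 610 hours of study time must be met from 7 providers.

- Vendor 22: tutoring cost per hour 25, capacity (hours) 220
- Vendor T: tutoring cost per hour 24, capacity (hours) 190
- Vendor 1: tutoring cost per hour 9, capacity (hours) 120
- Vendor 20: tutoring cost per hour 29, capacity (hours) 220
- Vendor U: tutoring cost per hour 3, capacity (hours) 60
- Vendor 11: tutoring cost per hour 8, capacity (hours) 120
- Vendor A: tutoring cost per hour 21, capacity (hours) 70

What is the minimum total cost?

9500

Fill from the cheapest provider first.
Vendor U at 3: take all 60 hours ; 550 still needed.
Take 120 from Vendor 11 at 8 ; need 430 more.
Take 120 from Vendor 1 at 9 ; need 310 more.
Take 70 from Vendor A at 21 ; need 240 more.
Vendor T (24): use full 190 ; 50 hours to go.
Take 50 from Vendor 22 at 25 to finish.
Vendor 20: unused.
Cost = 60×3 + 120×8 + 120×9 + 70×21 + 190×24 + 50×25 = 9500.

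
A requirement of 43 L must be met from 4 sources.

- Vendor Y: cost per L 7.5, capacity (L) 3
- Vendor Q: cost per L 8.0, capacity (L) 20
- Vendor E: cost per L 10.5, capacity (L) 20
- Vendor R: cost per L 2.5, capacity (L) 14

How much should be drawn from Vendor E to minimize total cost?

6

Use sources in increasing cost order.
Vendor R (2.5): use full 14 → 29 L to go.
Take 3 from Vendor Y at 7.5 → need 26 more.
Vendor Q at 8.0: take all 20 L → 6 still needed.
Vendor E (10.5): take the remaining 6 → done.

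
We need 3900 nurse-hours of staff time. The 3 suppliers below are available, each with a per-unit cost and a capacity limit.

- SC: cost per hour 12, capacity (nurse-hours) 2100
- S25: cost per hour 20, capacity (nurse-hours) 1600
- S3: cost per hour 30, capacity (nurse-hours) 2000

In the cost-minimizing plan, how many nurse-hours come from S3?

200

Fill from the cheapest supplier first.
SC (12): use full 2100 — 1800 nurse-hours to go.
Take 1600 from S25 at 20 — need 200 more.
S3 at 30: take 200 of its 2000 — requirement met.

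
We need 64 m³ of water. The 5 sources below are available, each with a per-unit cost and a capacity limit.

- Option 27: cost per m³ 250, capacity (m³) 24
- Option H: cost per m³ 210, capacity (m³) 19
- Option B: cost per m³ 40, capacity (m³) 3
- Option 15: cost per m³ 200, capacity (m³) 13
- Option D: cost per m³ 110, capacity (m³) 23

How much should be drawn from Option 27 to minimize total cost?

Cheapest first:
Take 3 from Option B at 40 ; need 61 more.
Take 23 from Option D at 110 ; need 38 more.
Option 15 (200): use full 13 ; 25 m³ to go.
Option H (210): use full 19 ; 6 m³ to go.
Option 27 (250): take the remaining 6 ; done.

6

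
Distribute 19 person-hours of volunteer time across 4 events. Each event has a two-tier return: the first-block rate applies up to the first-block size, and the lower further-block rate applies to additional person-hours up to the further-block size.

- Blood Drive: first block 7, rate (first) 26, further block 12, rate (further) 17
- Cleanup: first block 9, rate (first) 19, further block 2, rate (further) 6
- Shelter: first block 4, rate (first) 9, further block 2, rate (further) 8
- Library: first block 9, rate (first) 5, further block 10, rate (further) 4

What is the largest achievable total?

404

Order all 8 blocks by rate: Blood Drive/first 26 > Cleanup/first 19 > Blood Drive/second 17 > Shelter/first 9 > Shelter/second 8 > Cleanup/second 6 > Library/first 5 > Library/second 4.
Fill Blood Drive first block (7 at 26) — 12 left.
Cleanup first at 19: fill all 9 — 3 left.
Blood Drive/second: +3 of 12 at 17; pool empty.
Total = 26×7 + 19×9 + 17×3 = 404.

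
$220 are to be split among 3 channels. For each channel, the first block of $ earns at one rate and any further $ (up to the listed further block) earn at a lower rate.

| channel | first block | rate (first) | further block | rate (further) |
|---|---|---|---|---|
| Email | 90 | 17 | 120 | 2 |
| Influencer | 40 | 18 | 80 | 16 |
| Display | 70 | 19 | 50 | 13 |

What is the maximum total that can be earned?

Rank every tier by rate: Display/first 19 > Influencer/first 18 > Email/first 17 > Influencer/second 16 > Display/second 13 > Email/second 2.
Display/first (19): +70 → 150 left.
Influencer/first (18): +40 → 110 left.
Fill Email first block (90 at 17) → 20 left.
20 remain; put them into Influencer second at 16.
Total = 19×70 + 18×40 + 17×90 + 16×20 = 3900.

3900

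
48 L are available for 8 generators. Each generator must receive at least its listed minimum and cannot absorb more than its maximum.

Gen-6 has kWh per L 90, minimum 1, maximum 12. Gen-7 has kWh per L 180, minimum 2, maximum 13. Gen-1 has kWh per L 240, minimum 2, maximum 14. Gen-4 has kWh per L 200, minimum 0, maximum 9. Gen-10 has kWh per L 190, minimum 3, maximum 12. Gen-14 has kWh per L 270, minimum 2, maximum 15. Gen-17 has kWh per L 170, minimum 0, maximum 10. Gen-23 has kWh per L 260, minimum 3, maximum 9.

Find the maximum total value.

11570

Meeting every minimum uses 1+2+2+0+3+2+0+3 = 13 L, leaving 35.
Highest kWh per L first: Gen-14 270 > Gen-23 260 > Gen-1 240 > Gen-4 200 > Gen-10 190 > Gen-7 180 > Gen-17 170 > Gen-6 90.
Give Gen-14 13 more to hit its cap of 15 → 22 left.
Give Gen-23 6 more to hit its cap of 9 → 16 left.
Gen-1 takes 12 more to reach its cap of 14 → 4 left.
Gen-4: +4 (room for 9) → 4. Pool exhausted.
Total = 90×1 + 180×2 + 240×14 + 200×4 + 190×3 + 270×15 + 260×9 = 11570.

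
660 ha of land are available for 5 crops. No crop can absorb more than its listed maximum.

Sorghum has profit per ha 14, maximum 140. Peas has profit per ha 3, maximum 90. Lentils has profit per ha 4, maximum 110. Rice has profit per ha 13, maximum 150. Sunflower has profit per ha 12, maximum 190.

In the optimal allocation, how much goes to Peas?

Order the crops by profit per ha: Sorghum 14 > Rice 13 > Sunflower 12 > Lentils 4 > Peas 3.
Give Sorghum 140 to hit its cap of 140 ; 520 left.
Rice: +150 to 150 (cap) ; 370 left.
Give Sunflower 190 to hit its cap of 190 ; 180 left.
Give Lentils 110 to hit its cap of 110 ; 70 left.
Only 70 left; Peas takes them to reach 70.

70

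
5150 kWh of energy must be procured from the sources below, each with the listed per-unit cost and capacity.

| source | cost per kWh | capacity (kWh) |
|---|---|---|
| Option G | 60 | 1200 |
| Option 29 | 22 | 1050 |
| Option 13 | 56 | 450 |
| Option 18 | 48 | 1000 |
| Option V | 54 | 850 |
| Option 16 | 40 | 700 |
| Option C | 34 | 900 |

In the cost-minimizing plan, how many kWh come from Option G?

200

Fill from the cheapest source first.
Option 29 at 22: take all 1050 kWh → 4100 still needed.
Option C (34): use full 900 → 3200 kWh to go.
Option 16 (40): use full 700 → 2500 kWh to go.
Option 18 at 48: take all 1000 kWh → 1500 still needed.
Option V (54): use full 850 → 650 kWh to go.
Option 13 (56): use full 450 → 200 kWh to go.
Option G (60): take the remaining 200 → done.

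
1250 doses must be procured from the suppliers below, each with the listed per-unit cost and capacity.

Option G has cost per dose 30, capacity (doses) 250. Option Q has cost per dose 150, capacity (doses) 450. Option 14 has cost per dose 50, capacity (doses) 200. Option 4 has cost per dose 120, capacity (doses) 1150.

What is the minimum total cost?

113500

Use suppliers in increasing cost order.
Take 250 from Option G at 30 ; need 1000 more.
Option 14 (50): use full 200 ; 800 doses to go.
Option 4 (120): take the remaining 800 ; done.
Option Q: unused.
Cost = 250×30 + 200×50 + 800×120 = 113500.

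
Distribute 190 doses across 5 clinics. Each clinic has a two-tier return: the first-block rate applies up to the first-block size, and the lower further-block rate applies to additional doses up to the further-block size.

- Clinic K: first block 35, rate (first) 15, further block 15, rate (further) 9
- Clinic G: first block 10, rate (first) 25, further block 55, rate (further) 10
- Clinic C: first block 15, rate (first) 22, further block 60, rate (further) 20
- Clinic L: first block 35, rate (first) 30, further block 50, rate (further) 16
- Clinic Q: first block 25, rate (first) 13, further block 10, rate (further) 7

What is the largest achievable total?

Order all 10 blocks by rate: Clinic L/first 30 > Clinic G/first 25 > Clinic C/first 22 > Clinic C/second 20 > Clinic L/second 16 > Clinic K/first 15 > Clinic Q/first 13 > Clinic G/second 10 > Clinic K/second 9 > Clinic Q/second 7.
Fill Clinic L first block (35 at 30) — 155 left.
Clinic G first at 25: fill all 10 — 145 left.
Clinic C first at 22: fill all 15 — 130 left.
Clinic C second at 20: fill all 60 — 70 left.
Fill Clinic L second block (50 at 16) — 20 left.
Clinic K/first: +20 of 35 at 15; pool empty.
Total = 30×35 + 25×10 + 22×15 + 20×60 + 16×50 + 15×20 = 3930.

3930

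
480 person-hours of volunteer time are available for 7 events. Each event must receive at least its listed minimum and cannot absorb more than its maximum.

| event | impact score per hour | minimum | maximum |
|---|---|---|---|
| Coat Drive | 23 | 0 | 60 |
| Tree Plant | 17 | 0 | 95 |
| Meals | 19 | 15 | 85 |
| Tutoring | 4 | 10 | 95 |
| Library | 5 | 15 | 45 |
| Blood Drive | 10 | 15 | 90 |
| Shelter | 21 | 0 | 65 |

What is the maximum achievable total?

Meeting every minimum uses 0+0+15+10+15+15+0 = 55 person-hours, leaving 425.
Rank by impact score per hour: Coat Drive 23 > Shelter 21 > Meals 19 > Tree Plant 17 > Blood Drive 10 > Library 5 > Tutoring 4.
Coat Drive takes 60 more to reach its cap of 60 ; 365 left.
Shelter: +65 to 65 (cap) ; 300 left.
Give Meals 70 more to hit its cap of 85 ; 230 left.
Give Tree Plant 95 more to hit its cap of 95 ; 135 left.
Give Blood Drive 75 more to hit its cap of 90 ; 60 left.
Library: +30 to 45 (cap) ; 30 left.
Only 30 left; Tutoring takes them to reach 40.
Total = 23×60 + 17×95 + 19×85 + 4×40 + 5×45 + 10×90 + 21×65 = 7260.

7260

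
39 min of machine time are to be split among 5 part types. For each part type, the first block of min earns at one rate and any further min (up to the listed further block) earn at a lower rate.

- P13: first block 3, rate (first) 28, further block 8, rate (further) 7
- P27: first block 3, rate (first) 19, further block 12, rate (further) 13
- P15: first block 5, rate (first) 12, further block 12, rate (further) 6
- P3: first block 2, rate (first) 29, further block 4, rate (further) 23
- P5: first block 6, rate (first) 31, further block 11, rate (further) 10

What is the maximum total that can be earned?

733

Treat each block as its own option and order by rate: P5/T1 31 > P3/T1 29 > P13/T1 28 > P3/T2 23 > P27/T1 19 > P27/T2 13 > P15/T1 12 > P5/T2 10 > P13/T2 7 > P15/T2 6.
P5 T1 at 31: fill all 6 → 33 left.
P3 T1 at 29: fill all 2 → 31 left.
P13 T1 at 28: fill all 3 → 28 left.
Fill P3 T2 block (4 at 23) → 24 left.
P27 T1 at 19: fill all 3 → 21 left.
P27/T2 (13): +12 → 9 left.
Fill P15 T1 block (5 at 12) → 4 left.
P5/T2: +4 of 11 at 10; pool empty.
Total = 31×6 + 29×2 + 28×3 + 23×4 + 19×3 + 13×12 + 12×5 + 10×4 = 733.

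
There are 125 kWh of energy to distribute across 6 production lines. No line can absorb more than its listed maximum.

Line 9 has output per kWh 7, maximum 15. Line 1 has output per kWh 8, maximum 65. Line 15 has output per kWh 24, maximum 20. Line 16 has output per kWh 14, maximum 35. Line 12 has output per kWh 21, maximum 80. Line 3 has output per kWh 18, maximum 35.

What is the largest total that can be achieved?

Order the production lines by output per kWh: Line 15 24 > Line 12 21 > Line 3 18 > Line 16 14 > Line 1 8 > Line 9 7.
Line 15: +20 to 20 (cap) ; 105 left.
Give Line 12 80 to hit its cap of 80 ; 25 left.
Line 3 has room for 35 but only 25 remain, so it gets 25.
Total = 24×20 + 21×80 + 18×25 = 2610.

2610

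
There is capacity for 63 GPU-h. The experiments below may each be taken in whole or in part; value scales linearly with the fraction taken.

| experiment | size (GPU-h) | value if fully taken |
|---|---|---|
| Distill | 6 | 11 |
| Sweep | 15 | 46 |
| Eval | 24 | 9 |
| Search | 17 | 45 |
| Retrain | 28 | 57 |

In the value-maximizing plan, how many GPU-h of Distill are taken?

Best value per unit of size first: Sweep 46/15≈3.07, Search 45/17≈2.65, Retrain 57/28≈2.04, Distill 11/6≈1.83, Eval 9/24≈0.375.
All 15 GPU-h of Sweep fit (value 46) → 48 remain.
Take all of Search (17 GPU-h, value 45) → 31 GPU-h left.
Retrain: take in full, 28 GPU-h for value 57 → 3 left.
3 GPU-h left: a 3/6 share of Distill gives 11×3/6 = 5.5.

3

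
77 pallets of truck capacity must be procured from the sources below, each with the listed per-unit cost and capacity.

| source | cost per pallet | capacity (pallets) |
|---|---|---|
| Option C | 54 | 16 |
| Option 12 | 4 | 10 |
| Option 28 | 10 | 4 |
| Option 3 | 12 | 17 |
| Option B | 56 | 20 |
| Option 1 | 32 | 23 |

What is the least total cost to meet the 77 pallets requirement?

Use sources in increasing cost order.
Take 10 from Option 12 at 4 — need 67 more.
Option 28 at 10: take all 4 pallets — 63 still needed.
Option 3 (12): use full 17 — 46 pallets to go.
Option 1 (32): use full 23 — 23 pallets to go.
Option C at 54: take all 16 pallets — 7 still needed.
Take 7 from Option B at 56 to finish.
Cost = 10×4 + 4×10 + 17×12 + 23×32 + 16×54 + 7×56 = 2276.

2276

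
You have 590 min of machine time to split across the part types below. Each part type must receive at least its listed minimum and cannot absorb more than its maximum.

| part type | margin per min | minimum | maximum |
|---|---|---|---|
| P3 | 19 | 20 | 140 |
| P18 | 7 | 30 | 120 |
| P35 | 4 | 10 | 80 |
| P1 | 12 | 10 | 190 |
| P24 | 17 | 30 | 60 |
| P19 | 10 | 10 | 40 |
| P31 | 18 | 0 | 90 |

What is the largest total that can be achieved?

8440

Meeting every minimum uses 20+30+10+10+30+10+0 = 110 min, leaving 480.
Highest margin per min first: P3 19 > P31 18 > P24 17 > P1 12 > P19 10 > P18 7 > P35 4.
P3 takes 120 more to reach its cap of 140 → 360 left.
Give P31 90 more to hit its cap of 90 → 270 left.
P24 takes 30 more to reach its cap of 60 → 240 left.
P1 takes 180 more to reach its cap of 190 → 60 left.
Give P19 30 more to hit its cap of 40 → 30 left.
P18 has room for 90 more but only 30 remain, so it gets 60.
Total = 19×140 + 7×60 + 4×10 + 12×190 + 17×60 + 10×40 + 18×90 = 8440.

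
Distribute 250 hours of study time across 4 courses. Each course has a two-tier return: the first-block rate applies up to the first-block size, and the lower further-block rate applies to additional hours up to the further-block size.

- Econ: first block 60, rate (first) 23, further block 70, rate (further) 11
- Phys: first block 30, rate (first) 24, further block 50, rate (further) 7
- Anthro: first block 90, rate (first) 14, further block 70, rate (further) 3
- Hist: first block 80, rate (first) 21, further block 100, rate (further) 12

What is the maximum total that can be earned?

Rank every tier by rate: Phys/T1 24 > Econ/T1 23 > Hist/T1 21 > Anthro/T1 14 > Hist/T2 12 > Econ/T2 11 > Phys/T2 7 > Anthro/T2 3.
Phys/T1 (24): +30 — 220 left.
Econ/T1 (23): +60 — 160 left.
Hist/T1 (21): +80 — 80 left.
Anthro T1 at 14: only 80 left, fill 80.
Total = 24×30 + 23×60 + 21×80 + 14×80 = 4900.

4900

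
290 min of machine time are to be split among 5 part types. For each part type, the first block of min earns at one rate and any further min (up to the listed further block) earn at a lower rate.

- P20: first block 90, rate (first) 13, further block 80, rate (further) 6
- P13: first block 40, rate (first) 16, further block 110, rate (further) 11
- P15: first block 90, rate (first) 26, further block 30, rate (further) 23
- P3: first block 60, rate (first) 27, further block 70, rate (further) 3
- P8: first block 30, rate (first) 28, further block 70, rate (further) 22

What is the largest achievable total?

7190

Order all 10 blocks by rate: P8/first 28 > P3/first 27 > P15/first 26 > P15/second 23 > P8/second 22 > P13/first 16 > P20/first 13 > P13/second 11 > P20/second 6 > P3/second 3.
Fill P8 first block (30 at 28) ; 260 left.
P3/first (27): +60 ; 200 left.
P15 first at 26: fill all 90 ; 110 left.
P15 second at 23: fill all 30 ; 80 left.
P8 second at 22: fill all 70 ; 10 left.
P13/first: +10 of 40 at 16; pool empty.
Total = 28×30 + 27×60 + 26×90 + 23×30 + 22×70 + 16×10 = 7190.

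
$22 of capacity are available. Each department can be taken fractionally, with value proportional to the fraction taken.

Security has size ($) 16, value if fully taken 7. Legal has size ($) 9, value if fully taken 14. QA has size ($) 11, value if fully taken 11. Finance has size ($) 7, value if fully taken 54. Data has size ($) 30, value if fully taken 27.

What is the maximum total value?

Sort by value density: Finance 54/7≈7.71, Legal 14/9≈1.56, QA 11/11≈1, Data 27/30≈0.9, Security 7/16≈0.438.
All 7 $ of Finance fit (value 54) — 15 remain.
Legal: take in full, 9 $ for value 14 — 6 left.
Only 6 $ remain; take 6/11 of QA for value 11×6/11 = 6.
Total value = 74.

74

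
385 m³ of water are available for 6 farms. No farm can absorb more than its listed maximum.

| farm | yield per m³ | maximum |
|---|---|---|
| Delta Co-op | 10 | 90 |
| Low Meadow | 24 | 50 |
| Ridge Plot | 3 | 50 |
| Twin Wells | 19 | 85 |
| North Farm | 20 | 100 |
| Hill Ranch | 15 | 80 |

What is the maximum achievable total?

6715

Order the farms by yield per m³: Low Meadow 24 > North Farm 20 > Twin Wells 19 > Hill Ranch 15 > Delta Co-op 10 > Ridge Plot 3.
Give Low Meadow 50 to hit its cap of 50 → 335 left.
Give North Farm 100 to hit its cap of 100 → 235 left.
Twin Wells takes 85 to reach its cap of 85 → 150 left.
Hill Ranch takes 80 to reach its cap of 80 → 70 left.
Delta Co-op: +70 (room for 90) → 70. Pool exhausted.
Total = 10×70 + 24×50 + 19×85 + 20×100 + 15×80 = 6715.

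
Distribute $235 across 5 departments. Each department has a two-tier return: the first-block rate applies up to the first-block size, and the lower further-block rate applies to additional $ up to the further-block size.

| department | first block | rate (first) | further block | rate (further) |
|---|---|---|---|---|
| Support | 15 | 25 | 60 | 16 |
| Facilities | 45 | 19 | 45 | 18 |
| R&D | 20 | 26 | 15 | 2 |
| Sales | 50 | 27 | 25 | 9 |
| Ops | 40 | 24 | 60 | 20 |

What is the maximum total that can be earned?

Rank every tier by rate: Sales/T1 27 > R&D/T1 26 > Support/T1 25 > Ops/T1 24 > Ops/T2 20 > Facilities/T1 19 > Facilities/T2 18 > Support/T2 16 > Sales/T2 9 > R&D/T2 2.
Sales T1 at 27: fill all 50 — 185 left.
R&D T1 at 26: fill all 20 — 165 left.
Support/T1 (25): +15 — 150 left.
Ops/T1 (24): +40 — 110 left.
Ops/T2 (20): +60 — 50 left.
Facilities T1 at 19: fill all 45 — 5 left.
Facilities/T2: +5 of 45 at 18; pool empty.
Total = 27×50 + 26×20 + 25×15 + 24×40 + 20×60 + 19×45 + 18×5 = 5350.

5350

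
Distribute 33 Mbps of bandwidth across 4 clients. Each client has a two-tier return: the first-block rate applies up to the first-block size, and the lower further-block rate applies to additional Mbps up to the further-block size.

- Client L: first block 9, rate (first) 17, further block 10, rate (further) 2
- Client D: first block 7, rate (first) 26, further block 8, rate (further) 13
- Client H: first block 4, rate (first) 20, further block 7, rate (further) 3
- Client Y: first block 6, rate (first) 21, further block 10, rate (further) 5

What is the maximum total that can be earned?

632

Rank every tier by rate: Client D/T1 26 > Client Y/T1 21 > Client H/T1 20 > Client L/T1 17 > Client D/T2 13 > Client Y/T2 5 > Client H/T2 3 > Client L/T2 2.
Client D/T1 (26): +7 ; 26 left.
Client Y T1 at 21: fill all 6 ; 20 left.
Fill Client H T1 block (4 at 20) ; 16 left.
Fill Client L T1 block (9 at 17) ; 7 left.
Client D T2 at 13: only 7 left, fill 7.
Total = 26×7 + 21×6 + 20×4 + 17×9 + 13×7 = 632.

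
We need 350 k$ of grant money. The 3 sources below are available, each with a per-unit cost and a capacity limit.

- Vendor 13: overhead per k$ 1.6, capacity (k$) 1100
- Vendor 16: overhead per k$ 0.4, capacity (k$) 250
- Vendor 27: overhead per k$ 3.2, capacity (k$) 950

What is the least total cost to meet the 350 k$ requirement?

260

Use sources in increasing cost order.
Vendor 16 (0.4): use full 250 — 100 k$ to go.
Vendor 13 at 1.6: take 100 of its 1100 — requirement met.
Vendor 27: unused.
Cost = 250×0.4 + 100×1.6 = 260.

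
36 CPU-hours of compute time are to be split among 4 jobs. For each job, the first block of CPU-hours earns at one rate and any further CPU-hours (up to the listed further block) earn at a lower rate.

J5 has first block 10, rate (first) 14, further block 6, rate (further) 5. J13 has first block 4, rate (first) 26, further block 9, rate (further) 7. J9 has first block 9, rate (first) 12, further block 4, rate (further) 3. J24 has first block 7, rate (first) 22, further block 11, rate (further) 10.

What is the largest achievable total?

566

Order all 8 blocks by rate: J13/first 26 > J24/first 22 > J5/first 14 > J9/first 12 > J24/second 10 > J13/second 7 > J5/second 5 > J9/second 3.
J13 first at 26: fill all 4 ; 32 left.
Fill J24 first block (7 at 22) ; 25 left.
Fill J5 first block (10 at 14) ; 15 left.
J9 first at 12: fill all 9 ; 6 left.
J24/second: +6 of 11 at 10; pool empty.
Total = 26×4 + 22×7 + 14×10 + 12×9 + 10×6 = 566.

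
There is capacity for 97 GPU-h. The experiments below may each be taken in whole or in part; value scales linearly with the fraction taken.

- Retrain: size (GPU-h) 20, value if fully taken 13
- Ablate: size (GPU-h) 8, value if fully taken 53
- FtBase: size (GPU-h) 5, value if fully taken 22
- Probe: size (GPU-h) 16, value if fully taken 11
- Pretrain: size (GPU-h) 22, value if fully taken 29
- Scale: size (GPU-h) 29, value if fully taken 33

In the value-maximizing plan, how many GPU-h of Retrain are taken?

Sort by value density: Ablate 53/8≈6.62, FtBase 22/5≈4.4, Pretrain 29/22≈1.32, Scale 33/29≈1.14, Probe 11/16≈0.688, Retrain 13/20≈0.65.
Ablate: take in full, 8 GPU-h for value 53 — 89 left.
All 5 GPU-h of FtBase fit (value 22) — 84 remain.
All 22 GPU-h of Pretrain fit (value 29) — 62 remain.
Take all of Scale (29 GPU-h, value 33) — 33 GPU-h left.
All 16 GPU-h of Probe fit (value 11) — 17 remain.
Fill the last 17 GPU-h with part of Retrain: 17/20 of it earns 11.05.

17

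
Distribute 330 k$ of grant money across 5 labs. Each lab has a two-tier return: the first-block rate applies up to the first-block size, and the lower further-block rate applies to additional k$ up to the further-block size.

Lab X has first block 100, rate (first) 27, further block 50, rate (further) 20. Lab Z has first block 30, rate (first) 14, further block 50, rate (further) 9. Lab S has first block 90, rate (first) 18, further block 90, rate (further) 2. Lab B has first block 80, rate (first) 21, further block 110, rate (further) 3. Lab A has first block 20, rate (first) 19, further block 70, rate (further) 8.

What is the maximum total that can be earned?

7200

Treat each block as its own option and order by rate: Lab X/T1 27 > Lab B/T1 21 > Lab X/T2 20 > Lab A/T1 19 > Lab S/T1 18 > Lab Z/T1 14 > Lab Z/T2 9 > Lab A/T2 8 > Lab B/T2 3 > Lab S/T2 2.
Fill Lab X T1 block (100 at 27) ; 230 left.
Lab B/T1 (21): +80 ; 150 left.
Fill Lab X T2 block (50 at 20) ; 100 left.
Lab A/T1 (19): +20 ; 80 left.
Lab S/T1: +80 of 90 at 18; pool empty.
Total = 27×100 + 21×80 + 20×50 + 19×20 + 18×80 = 7200.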